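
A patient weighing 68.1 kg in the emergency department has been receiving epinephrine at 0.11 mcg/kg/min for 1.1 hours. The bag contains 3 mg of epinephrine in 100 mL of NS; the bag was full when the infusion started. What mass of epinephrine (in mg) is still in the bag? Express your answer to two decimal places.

2.51 mg

Dose = 0.11 mcg/kg/min × 68.1 kg = 7.491 mcg/min
7.491 mcg/min × 60 min/hr = 449.46 mcg/hr
Concentration = 3 mg ÷ 100 mL = 0.03 mg/mL = 30 mcg/mL
Rate = 449.46 mcg/hr ÷ 30 mcg/mL = 14.982 mL/hr
Volume infused = 14.982 mL/hr × 1.1 hr = 16.4802 mL
Volume remaining = 100 − 16.4802 = 83.5198 mL
Drug remaining = 83.5198 mL × 30 mcg/mL = 2505.594 mcg = 2.505594 mg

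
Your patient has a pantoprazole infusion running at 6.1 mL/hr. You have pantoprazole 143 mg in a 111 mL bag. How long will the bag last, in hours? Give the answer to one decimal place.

Duration = 111 mL ÷ 6.1 mL/hr = 18.19672 hr

18.2 hours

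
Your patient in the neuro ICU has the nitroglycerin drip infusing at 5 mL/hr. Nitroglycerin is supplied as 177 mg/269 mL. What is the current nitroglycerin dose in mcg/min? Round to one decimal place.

Concentration = 177 mg ÷ 269 mL = 0.6579926 mg/mL = 657.9926 mcg/mL
Drug rate = 5 mL/hr × 657.9926 mcg/mL = 3289.963 mcg/hr
3289.963 mcg/hr ÷ 60 min/hr = 54.83271 mcg/min

54.8 mcg/min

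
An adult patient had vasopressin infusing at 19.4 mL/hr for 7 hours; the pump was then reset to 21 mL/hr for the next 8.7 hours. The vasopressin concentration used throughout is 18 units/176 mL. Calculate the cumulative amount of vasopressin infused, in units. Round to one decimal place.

Concentration = 18 units ÷ 176 mL = 0.1022727 units/mL
Stage 1: 19.4 mL/hr × 7 hr = 135.8 mL → 135.8 mL × 0.1022727 units/mL = 13.88864 units
Stage 2: 21 mL/hr × 8.7 hr = 182.7 mL → 182.7 mL × 0.1022727 units/mL = 18.68523 units
Total = 13.88864 + 18.68523 = 32.57386 units

32.6 units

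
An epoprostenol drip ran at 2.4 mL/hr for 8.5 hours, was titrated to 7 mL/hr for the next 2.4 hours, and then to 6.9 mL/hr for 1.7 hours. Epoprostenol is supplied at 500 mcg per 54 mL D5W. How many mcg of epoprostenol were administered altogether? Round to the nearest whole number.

Concentration = 500 mcg ÷ 54 mL = 9.259259 mcg/mL
Stage 1: 2.4 mL/hr × 8.5 hr = 20.4 mL → 20.4 mL × 9.259259 mcg/mL = 188.8889 mcg
Stage 2: 7 mL/hr × 2.4 hr = 16.8 mL → 16.8 mL × 9.259259 mcg/mL = 155.5556 mcg
Stage 3: 6.9 mL/hr × 1.7 hr = 11.73 mL → 11.73 mL × 9.259259 mcg/mL = 108.6111 mcg
Total = 188.8889 + 155.5556 + 108.6111 = 453.0556 mcg

453 mcg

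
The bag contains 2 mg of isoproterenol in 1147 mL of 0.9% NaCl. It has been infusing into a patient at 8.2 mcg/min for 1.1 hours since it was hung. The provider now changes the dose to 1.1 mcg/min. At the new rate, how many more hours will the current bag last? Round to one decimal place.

22.1 hours

Initial rate:
8.2 mcg/min × 60 min/hr = 492 mcg/hr
Concentration = 2 mg ÷ 1147 mL = 0.001743679 mg/mL = 1.743679 mcg/mL
Rate = 492 mcg/hr ÷ 1.743679 mcg/mL = 282.162 mL/hr
Volume infused so far = 282.162 mL/hr × 1.1 hr = 310.3782 mL
Volume remaining = 1147 − 310.3782 = 836.6218 mL
New rate:
1.1 mcg/min × 60 min/hr = 66 mcg/hr
Rate = 66 mcg/hr ÷ 1.743679 mcg/mL = 37.851 mL/hr
Time remaining = 836.6218 mL ÷ 37.851 mL/hr = 22.10303 hr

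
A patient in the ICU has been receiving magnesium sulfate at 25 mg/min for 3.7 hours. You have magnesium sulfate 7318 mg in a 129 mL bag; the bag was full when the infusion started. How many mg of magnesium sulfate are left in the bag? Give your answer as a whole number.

25 mg/min × 60 min/hr = 1500 mg/hr
Concentration = 7318 mg ÷ 129 mL = 56.72868 mg/mL
Rate = 1500 mg/hr ÷ 56.72868 mg/mL = 26.44165 mL/hr
Volume infused = 26.44165 mL/hr × 3.7 hr = 97.83411 mL
Volume remaining = 129 − 97.83411 = 31.16589 mL
Drug remaining = 31.16589 mL × 56.72868 mg/mL = 1768 mg

1768 mg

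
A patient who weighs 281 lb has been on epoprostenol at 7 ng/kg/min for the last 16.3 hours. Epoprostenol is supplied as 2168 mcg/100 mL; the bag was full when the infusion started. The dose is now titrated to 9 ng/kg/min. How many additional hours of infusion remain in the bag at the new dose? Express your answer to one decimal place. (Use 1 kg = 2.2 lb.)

Initial rate:
Weight = 281 lb ÷ 2.2 lb/kg = 127.7273 kg
Dose = 7 ng/kg/min × 127.7273 kg = 894.0909 ng/min
894.0909 ng/min × 60 min/hr = 53645.45 ng/hr
Concentration = 2168 mcg ÷ 100 mL = 21.68 mcg/mL = 21680 ng/mL
Rate = 53645.45 ng/hr ÷ 21680 ng/mL = 2.474421 mL/hr
Volume infused so far = 2.474421 mL/hr × 16.3 hr = 40.33307 mL
Volume remaining = 100 − 40.33307 = 59.66693 mL
New rate:
Dose = 9 ng/kg/min × 127.7273 kg = 1149.545 ng/min
1149.545 ng/min × 60 min/hr = 68972.73 ng/hr
Rate = 68972.73 ng/hr ÷ 21680 ng/mL = 3.181399 mL/hr
Time remaining = 59.66693 mL ÷ 3.181399 mL/hr = 18.75494 hr

18.8 hours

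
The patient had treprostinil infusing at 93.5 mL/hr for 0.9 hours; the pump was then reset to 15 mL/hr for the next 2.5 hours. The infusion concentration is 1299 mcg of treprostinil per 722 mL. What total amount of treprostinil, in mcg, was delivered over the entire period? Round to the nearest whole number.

Concentration = 1299 mcg ÷ 722 mL = 1.799169 mcg/mL
Stage 1: 93.5 mL/hr × 0.9 hr = 84.15 mL → 84.15 mL × 1.799169 mcg/mL = 151.4001 mcg
Stage 2: 15 mL/hr × 2.5 hr = 37.5 mL → 37.5 mL × 1.799169 mcg/mL = 67.46884 mcg
Total = 151.4001 + 67.46884 = 218.8689 mcg

219 mcg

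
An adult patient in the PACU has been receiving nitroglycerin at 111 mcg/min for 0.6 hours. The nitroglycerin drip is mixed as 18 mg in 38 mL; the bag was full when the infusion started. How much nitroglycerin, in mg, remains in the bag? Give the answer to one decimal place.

14.0 mg

111 mcg/min × 60 min/hr = 6660 mcg/hr
Concentration = 18 mg ÷ 38 mL = 0.4736842 mg/mL = 473.6842 mcg/mL
Rate = 6660 mcg/hr ÷ 473.6842 mcg/mL = 14.06 mL/hr
Volume infused = 14.06 mL/hr × 0.6 hr = 8.436 mL
Volume remaining = 38 − 8.436 = 29.564 mL
Drug remaining = 29.564 mL × 473.6842 mcg/mL = 14004 mcg = 14.004 mg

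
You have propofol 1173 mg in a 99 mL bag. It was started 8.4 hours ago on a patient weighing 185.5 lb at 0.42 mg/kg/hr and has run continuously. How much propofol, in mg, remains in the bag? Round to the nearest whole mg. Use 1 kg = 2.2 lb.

Weight = 185.5 lb ÷ 2.2 lb/kg = 84.31818 kg
Dose = 0.42 mg/kg/hr × 84.31818 kg = 35.41364 mg/hr
Concentration = 1173 mg ÷ 99 mL = 11.84848 mg/mL
Rate = 35.41364 mg/hr ÷ 11.84848 mg/mL = 2.988875 mL/hr
Volume infused = 2.988875 mL/hr × 8.4 hr = 25.10655 mL
Volume remaining = 99 − 25.10655 = 73.89345 mL
Drug remaining = 73.89345 mL × 11.84848 mg/mL = 875.5255 mg

876 mg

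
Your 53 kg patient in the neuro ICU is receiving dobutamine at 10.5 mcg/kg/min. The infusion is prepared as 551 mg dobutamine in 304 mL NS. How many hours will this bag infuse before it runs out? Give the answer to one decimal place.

Dose = 10.5 mcg/kg/min × 53 kg = 556.5 mcg/min
556.5 mcg/min × 60 min/hr = 33390 mcg/hr
Concentration = 551 mg ÷ 304 mL = 1.8125 mg/mL = 1812.5 mcg/mL
Rate = 33390 mcg/hr ÷ 1812.5 mcg/mL = 18.42207 mL/hr
Duration = 304 mL ÷ 18.42207 mL/hr = 16.50195 hr

16.5 hours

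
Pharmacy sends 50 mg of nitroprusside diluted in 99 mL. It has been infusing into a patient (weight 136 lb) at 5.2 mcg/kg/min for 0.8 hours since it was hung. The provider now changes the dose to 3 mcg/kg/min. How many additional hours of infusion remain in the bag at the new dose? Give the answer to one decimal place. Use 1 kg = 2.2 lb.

Initial rate:
Weight = 136 lb ÷ 2.2 lb/kg = 61.81818 kg
Dose = 5.2 mcg/kg/min × 61.81818 kg = 321.4545 mcg/min
321.4545 mcg/min × 60 min/hr = 19287.27 mcg/hr
Concentration = 50 mg ÷ 99 mL = 0.5050505 mg/mL = 505.0505 mcg/mL
Rate = 19287.27 mcg/hr ÷ 505.0505 mcg/mL = 38.1888 mL/hr
Volume infused so far = 38.1888 mL/hr × 0.8 hr = 30.55104 mL
Volume remaining = 99 − 30.55104 = 68.44896 mL
New rate:
Dose = 3 mcg/kg/min × 61.81818 kg = 185.4545 mcg/min
185.4545 mcg/min × 60 min/hr = 11127.27 mcg/hr
Rate = 11127.27 mcg/hr ÷ 505.0505 mcg/mL = 22.032 mL/hr
Time remaining = 68.44896 mL ÷ 22.032 mL/hr = 3.106797 hr

3.1 hours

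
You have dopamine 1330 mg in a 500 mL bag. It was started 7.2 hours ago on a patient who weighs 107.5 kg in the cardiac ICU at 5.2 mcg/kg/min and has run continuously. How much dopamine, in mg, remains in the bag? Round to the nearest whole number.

1089 mg

Dose = 5.2 mcg/kg/min × 107.5 kg = 559 mcg/min
559 mcg/min × 60 min/hr = 33540 mcg/hr
Concentration = 1330 mg ÷ 500 mL = 2.66 mg/mL = 2660 mcg/mL
Rate = 33540 mcg/hr ÷ 2660 mcg/mL = 12.60902 mL/hr
Volume infused = 12.60902 mL/hr × 7.2 hr = 90.78496 mL
Volume remaining = 500 − 90.78496 = 409.215 mL
Drug remaining = 409.215 mL × 2660 mcg/mL = 1088512 mcg = 1088.512 mg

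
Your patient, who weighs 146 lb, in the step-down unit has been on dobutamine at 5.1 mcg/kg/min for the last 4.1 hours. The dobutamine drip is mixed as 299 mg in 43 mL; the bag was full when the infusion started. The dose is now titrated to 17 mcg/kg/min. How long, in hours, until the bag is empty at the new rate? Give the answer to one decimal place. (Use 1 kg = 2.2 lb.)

3.2 hours

Initial rate:
Weight = 146 lb ÷ 2.2 lb/kg = 66.36364 kg
Dose = 5.1 mcg/kg/min × 66.36364 kg = 338.4545 mcg/min
338.4545 mcg/min × 60 min/hr = 20307.27 mcg/hr
Concentration = 299 mg ÷ 43 mL = 6.953488 mg/mL = 6953.488 mcg/mL
Rate = 20307.27 mcg/hr ÷ 6953.488 mcg/mL = 2.920444 mL/hr
Volume infused so far = 2.920444 mL/hr × 4.1 hr = 11.97382 mL
Volume remaining = 43 − 11.97382 = 31.02618 mL
New rate:
Dose = 17 mcg/kg/min × 66.36364 kg = 1128.182 mcg/min
1128.182 mcg/min × 60 min/hr = 67690.91 mcg/hr
Rate = 67690.91 mcg/hr ÷ 6953.488 mcg/mL = 9.734813 mL/hr
Time remaining = 31.02618 mL ÷ 9.734813 mL/hr = 3.187137 hr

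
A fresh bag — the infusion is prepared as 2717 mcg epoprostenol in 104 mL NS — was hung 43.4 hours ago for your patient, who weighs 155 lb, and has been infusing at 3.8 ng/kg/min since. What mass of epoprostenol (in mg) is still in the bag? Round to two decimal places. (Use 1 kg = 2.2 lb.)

2.02 mg

Weight = 155 lb ÷ 2.2 lb/kg = 70.45455 kg
Dose = 3.8 ng/kg/min × 70.45455 kg = 267.7273 ng/min
267.7273 ng/min × 60 min/hr = 16063.64 ng/hr
Concentration = 2717 mcg ÷ 104 mL = 26.125 mcg/mL = 26125 ng/mL
Rate = 16063.64 ng/hr ÷ 26125 ng/mL = 0.614876 mL/hr
Volume infused = 0.614876 mL/hr × 43.4 hr = 26.68562 mL
Volume remaining = 104 − 26.68562 = 77.31438 mL
Drug remaining = 77.31438 mL × 26125 ng/mL = 2019838 ng = 2.019838 mg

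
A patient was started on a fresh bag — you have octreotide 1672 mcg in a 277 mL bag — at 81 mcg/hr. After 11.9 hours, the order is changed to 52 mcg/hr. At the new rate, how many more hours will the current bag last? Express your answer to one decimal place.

Initial rate:
Concentration = 1672 mcg ÷ 277 mL = 6.036101 mcg/mL
Rate = 81 mcg/hr ÷ 6.036101 mcg/mL = 13.41926 mL/hr
Volume infused so far = 13.41926 mL/hr × 11.9 hr = 159.6892 mL
Volume remaining = 277 − 159.6892 = 117.3108 mL
New rate:
Rate = 52 mcg/hr ÷ 6.036101 mcg/mL = 8.614833 mL/hr
Time remaining = 117.3108 mL ÷ 8.614833 mL/hr = 13.61731 hr

13.6 hours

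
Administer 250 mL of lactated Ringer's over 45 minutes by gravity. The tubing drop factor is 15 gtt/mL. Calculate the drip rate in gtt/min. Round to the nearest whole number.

250 mL ÷ (45 min) = 5.555556 mL/min
5.555556 mL/min × 15 gtt/mL = 83.33333 gtt/min

83 gtt/min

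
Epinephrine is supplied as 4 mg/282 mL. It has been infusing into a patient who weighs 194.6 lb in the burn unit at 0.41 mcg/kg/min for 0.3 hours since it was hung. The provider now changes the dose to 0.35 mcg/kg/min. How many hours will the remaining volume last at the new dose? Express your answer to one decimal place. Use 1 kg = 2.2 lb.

1.8 hours

Initial rate:
Weight = 194.6 lb ÷ 2.2 lb/kg = 88.45455 kg
Dose = 0.41 mcg/kg/min × 88.45455 kg = 36.26636 mcg/min
36.26636 mcg/min × 60 min/hr = 2175.982 mcg/hr
Concentration = 4 mg ÷ 282 mL = 0.0141844 mg/mL = 14.1844 mcg/mL
Rate = 2175.982 mcg/hr ÷ 14.1844 mcg/mL = 153.4067 mL/hr
Volume infused so far = 153.4067 mL/hr × 0.3 hr = 46.02202 mL
Volume remaining = 282 − 46.02202 = 235.978 mL
New rate:
Dose = 0.35 mcg/kg/min × 88.45455 kg = 30.95909 mcg/min
30.95909 mcg/min × 60 min/hr = 1857.545 mcg/hr
Rate = 1857.545 mcg/hr ÷ 14.1844 mcg/mL = 130.957 mL/hr
Time remaining = 235.978 mL ÷ 130.957 mL/hr = 1.801951 hr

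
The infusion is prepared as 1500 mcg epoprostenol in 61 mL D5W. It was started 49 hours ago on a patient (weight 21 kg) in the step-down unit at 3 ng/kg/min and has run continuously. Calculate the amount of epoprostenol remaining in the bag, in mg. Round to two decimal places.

1.31 mg

Dose = 3 ng/kg/min × 21 kg = 63 ng/min
63 ng/min × 60 min/hr = 3780 ng/hr
Concentration = 1500 mcg ÷ 61 mL = 24.59016 mcg/mL = 24590.16 ng/mL
Rate = 3780 ng/hr ÷ 24590.16 ng/mL = 0.15372 mL/hr
Volume infused = 0.15372 mL/hr × 49 hr = 7.53228 mL
Volume remaining = 61 − 7.53228 = 53.46772 mL
Drug remaining = 53.46772 mL × 24590.16 ng/mL = 1314780 ng = 1.31478 mg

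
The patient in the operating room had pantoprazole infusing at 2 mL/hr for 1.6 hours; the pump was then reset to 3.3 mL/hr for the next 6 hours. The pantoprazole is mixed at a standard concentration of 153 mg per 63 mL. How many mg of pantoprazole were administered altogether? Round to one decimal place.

Concentration = 153 mg ÷ 63 mL = 2.428571 mg/mL
Stage 1: 2 mL/hr × 1.6 hr = 3.2 mL → 3.2 mL × 2.428571 mg/mL = 7.771429 mg
Stage 2: 3.3 mL/hr × 6 hr = 19.8 mL → 19.8 mL × 2.428571 mg/mL = 48.08571 mg
Total = 7.771429 + 48.08571 = 55.85714 mg

55.9 mg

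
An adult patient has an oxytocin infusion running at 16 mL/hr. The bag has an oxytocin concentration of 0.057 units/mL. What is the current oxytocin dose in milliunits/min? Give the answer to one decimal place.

Concentration = 0.057 units/mL = 57 milliunits/mL
Drug rate = 16 mL/hr × 57 milliunits/mL = 912 milliunits/hr
912 milliunits/hr ÷ 60 min/hr = 15.2 milliunits/min

15.2 milliunits/min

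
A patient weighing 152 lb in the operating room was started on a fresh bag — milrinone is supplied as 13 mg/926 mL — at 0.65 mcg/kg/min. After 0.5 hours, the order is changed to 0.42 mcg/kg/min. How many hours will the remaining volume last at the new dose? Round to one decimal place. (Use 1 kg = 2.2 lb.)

6.7 hours

Initial rate:
Weight = 152 lb ÷ 2.2 lb/kg = 69.09091 kg
Dose = 0.65 mcg/kg/min × 69.09091 kg = 44.90909 mcg/min
44.90909 mcg/min × 60 min/hr = 2694.545 mcg/hr
Concentration = 13 mg ÷ 926 mL = 0.01403888 mg/mL = 14.03888 mcg/mL
Rate = 2694.545 mcg/hr ÷ 14.03888 mcg/mL = 191.9345 mL/hr
Volume infused so far = 191.9345 mL/hr × 0.5 hr = 95.96727 mL
Volume remaining = 926 − 95.96727 = 830.0327 mL
New rate:
Dose = 0.42 mcg/kg/min × 69.09091 kg = 29.01818 mcg/min
29.01818 mcg/min × 60 min/hr = 1741.091 mcg/hr
Rate = 1741.091 mcg/hr ÷ 14.03888 mcg/mL = 124.0192 mL/hr
Time remaining = 830.0327 mL ÷ 124.0192 mL/hr = 6.692774 hr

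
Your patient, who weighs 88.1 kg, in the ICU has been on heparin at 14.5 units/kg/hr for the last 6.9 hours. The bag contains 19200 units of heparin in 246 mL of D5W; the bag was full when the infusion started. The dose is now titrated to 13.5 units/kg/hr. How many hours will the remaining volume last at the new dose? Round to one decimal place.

Initial rate:
Dose = 14.5 units/kg/hr × 88.1 kg = 1277.45 units/hr
Concentration = 19200 units ÷ 246 mL = 78.04878 units/mL
Rate = 1277.45 units/hr ÷ 78.04878 units/mL = 16.36733 mL/hr
Volume infused so far = 16.36733 mL/hr × 6.9 hr = 112.9346 mL
Volume remaining = 246 − 112.9346 = 133.0654 mL
New rate:
Dose = 13.5 units/kg/hr × 88.1 kg = 1189.35 units/hr
Rate = 1189.35 units/hr ÷ 78.04878 units/mL = 15.23855 mL/hr
Time remaining = 133.0654 mL ÷ 15.23855 mL/hr = 8.73216 hr

8.7 hours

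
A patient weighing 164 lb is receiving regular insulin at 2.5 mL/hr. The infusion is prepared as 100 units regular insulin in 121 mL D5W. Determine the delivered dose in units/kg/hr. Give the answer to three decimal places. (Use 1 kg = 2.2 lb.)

0.028 units/kg/hr

Weight = 164 lb ÷ 2.2 lb/kg = 74.54545 kg
Concentration = 100 units ÷ 121 mL = 0.8264463 units/mL
Drug rate = 2.5 mL/hr × 0.8264463 units/mL = 2.066116 units/hr
2.066116 units/hr ÷ 74.54545 kg = 0.02771619 units/kg/hr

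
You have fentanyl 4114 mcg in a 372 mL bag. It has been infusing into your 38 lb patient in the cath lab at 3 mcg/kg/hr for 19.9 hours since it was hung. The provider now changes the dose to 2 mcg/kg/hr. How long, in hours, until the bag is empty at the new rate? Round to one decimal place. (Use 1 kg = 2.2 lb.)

Initial rate:
Weight = 38 lb ÷ 2.2 lb/kg = 17.27273 kg
Dose = 3 mcg/kg/hr × 17.27273 kg = 51.81818 mcg/hr
Concentration = 4114 mcg ÷ 372 mL = 11.05914 mcg/mL
Rate = 51.81818 mcg/hr ÷ 11.05914 mcg/mL = 4.685553 mL/hr
Volume infused so far = 4.685553 mL/hr × 19.9 hr = 93.2425 mL
Volume remaining = 372 − 93.2425 = 278.7575 mL
New rate:
Dose = 2 mcg/kg/hr × 17.27273 kg = 34.54545 mcg/hr
Rate = 34.54545 mcg/hr ÷ 11.05914 mcg/mL = 3.123702 mL/hr
Time remaining = 278.7575 mL ÷ 3.123702 mL/hr = 89.23947 hr

89.2 hours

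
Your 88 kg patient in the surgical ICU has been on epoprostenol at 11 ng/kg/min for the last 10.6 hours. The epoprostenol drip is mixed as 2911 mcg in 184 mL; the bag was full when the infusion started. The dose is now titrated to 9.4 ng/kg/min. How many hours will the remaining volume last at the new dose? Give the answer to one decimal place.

Initial rate:
Dose = 11 ng/kg/min × 88 kg = 968 ng/min
968 ng/min × 60 min/hr = 58080 ng/hr
Concentration = 2911 mcg ÷ 184 mL = 15.82065 mcg/mL = 15820.65 ng/mL
Rate = 58080 ng/hr ÷ 15820.65 ng/mL = 3.671151 mL/hr
Volume infused so far = 3.671151 mL/hr × 10.6 hr = 38.9142 mL
Volume remaining = 184 − 38.9142 = 145.0858 mL
New rate:
Dose = 9.4 ng/kg/min × 88 kg = 827.2 ng/min
827.2 ng/min × 60 min/hr = 49632 ng/hr
Rate = 49632 ng/hr ÷ 15820.65 ng/mL = 3.137165 mL/hr
Time remaining = 145.0858 mL ÷ 3.137165 mL/hr = 46.24742 hr

46.2 hours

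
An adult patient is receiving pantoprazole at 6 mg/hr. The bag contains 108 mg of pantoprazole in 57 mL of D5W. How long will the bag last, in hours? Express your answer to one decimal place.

18.0 hours

Concentration = 108 mg ÷ 57 mL = 1.894737 mg/mL
Rate = 6 mg/hr ÷ 1.894737 mg/mL = 3.166667 mL/hr
Duration = 57 mL ÷ 3.166667 mL/hr = 18 hr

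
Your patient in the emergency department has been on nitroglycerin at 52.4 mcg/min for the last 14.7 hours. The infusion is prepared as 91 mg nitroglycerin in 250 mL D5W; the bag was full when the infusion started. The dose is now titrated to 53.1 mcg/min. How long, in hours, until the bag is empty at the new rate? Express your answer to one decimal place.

14.1 hours

Initial rate:
52.4 mcg/min × 60 min/hr = 3144 mcg/hr
Concentration = 91 mg ÷ 250 mL = 0.364 mg/mL = 364 mcg/mL
Rate = 3144 mcg/hr ÷ 364 mcg/mL = 8.637363 mL/hr
Volume infused so far = 8.637363 mL/hr × 14.7 hr = 126.9692 mL
Volume remaining = 250 − 126.9692 = 123.0308 mL
New rate:
53.1 mcg/min × 60 min/hr = 3186 mcg/hr
Rate = 3186 mcg/hr ÷ 364 mcg/mL = 8.752747 mL/hr
Time remaining = 123.0308 mL ÷ 8.752747 mL/hr = 14.05625 hr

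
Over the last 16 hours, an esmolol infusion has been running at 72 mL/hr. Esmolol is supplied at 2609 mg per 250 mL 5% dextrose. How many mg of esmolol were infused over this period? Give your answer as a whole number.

Concentration = 2609 mg ÷ 250 mL = 10.436 mg/mL = 10436 mcg/mL
Drug rate = 72 mL/hr × 10436 mcg/mL = 751392 mcg/hr
Total = 751392 mcg/hr × 16 hr = 12022272 mcg = 12022.27 mg

12022 mg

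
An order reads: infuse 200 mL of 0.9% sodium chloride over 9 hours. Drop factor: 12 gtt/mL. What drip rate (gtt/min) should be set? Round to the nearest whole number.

4 gtt/min

200 mL ÷ (9 hr × 60 = 540 min) = 0.3703704 mL/min
0.3703704 mL/min × 12 gtt/mL = 4.444444 gtt/min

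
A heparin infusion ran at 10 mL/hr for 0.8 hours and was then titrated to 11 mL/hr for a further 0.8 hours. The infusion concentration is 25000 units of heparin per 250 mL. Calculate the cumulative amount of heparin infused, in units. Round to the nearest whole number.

1680 units

Concentration = 25000 units ÷ 250 mL = 100 units/mL
Stage 1: 10 mL/hr × 0.8 hr = 8 mL → 8 mL × 100 units/mL = 800 units
Stage 2: 11 mL/hr × 0.8 hr = 8.8 mL → 8.8 mL × 100 units/mL = 880 units
Total = 800 + 880 = 1680 units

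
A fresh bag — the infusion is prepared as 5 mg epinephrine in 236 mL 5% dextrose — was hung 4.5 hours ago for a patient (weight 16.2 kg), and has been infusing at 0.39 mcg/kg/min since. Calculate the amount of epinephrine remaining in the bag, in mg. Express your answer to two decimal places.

3.29 mg

Dose = 0.39 mcg/kg/min × 16.2 kg = 6.318 mcg/min
6.318 mcg/min × 60 min/hr = 379.08 mcg/hr
Concentration = 5 mg ÷ 236 mL = 0.02118644 mg/mL = 21.18644 mcg/mL
Rate = 379.08 mcg/hr ÷ 21.18644 mcg/mL = 17.89258 mL/hr
Volume infused = 17.89258 mL/hr × 4.5 hr = 80.51659 mL
Volume remaining = 236 − 80.51659 = 155.4834 mL
Drug remaining = 155.4834 mL × 21.18644 mcg/mL = 3294.14 mcg = 3.29414 mg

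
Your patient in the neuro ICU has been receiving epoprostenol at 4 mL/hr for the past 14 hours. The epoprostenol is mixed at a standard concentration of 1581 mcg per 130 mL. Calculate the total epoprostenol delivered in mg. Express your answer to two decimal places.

Concentration = 1581 mcg ÷ 130 mL = 12.16154 mcg/mL = 12161.54 ng/mL
Drug rate = 4 mL/hr × 12161.54 ng/mL = 48646.15 ng/hr
Total = 48646.15 ng/hr × 14 hr = 681046.2 ng = 0.6810462 mg

0.68 mg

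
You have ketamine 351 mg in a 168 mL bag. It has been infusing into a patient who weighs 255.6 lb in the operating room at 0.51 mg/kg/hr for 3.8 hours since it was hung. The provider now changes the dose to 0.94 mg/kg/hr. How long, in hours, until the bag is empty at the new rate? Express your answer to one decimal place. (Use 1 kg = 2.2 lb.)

1.2 hours

Initial rate:
Weight = 255.6 lb ÷ 2.2 lb/kg = 116.1818 kg
Dose = 0.51 mg/kg/hr × 116.1818 kg = 59.25273 mg/hr
Concentration = 351 mg ÷ 168 mL = 2.089286 mg/mL
Rate = 59.25273 mg/hr ÷ 2.089286 mg/mL = 28.36028 mL/hr
Volume infused so far = 28.36028 mL/hr × 3.8 hr = 107.7691 mL
Volume remaining = 168 − 107.7691 = 60.23094 mL
New rate:
Dose = 0.94 mg/kg/hr × 116.1818 kg = 109.2109 mg/hr
Rate = 109.2109 mg/hr ÷ 2.089286 mg/mL = 52.27189 mL/hr
Time remaining = 60.23094 mL ÷ 52.27189 mL/hr = 1.152263 hr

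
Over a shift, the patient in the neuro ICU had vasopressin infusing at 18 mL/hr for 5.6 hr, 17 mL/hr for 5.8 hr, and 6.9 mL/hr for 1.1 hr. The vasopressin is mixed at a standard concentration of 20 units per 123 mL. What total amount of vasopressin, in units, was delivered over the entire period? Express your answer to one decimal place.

33.7 units

Concentration = 20 units ÷ 123 mL = 0.1626016 units/mL
Stage 1: 18 mL/hr × 5.6 hr = 100.8 mL → 100.8 mL × 0.1626016 units/mL = 16.39024 units
Stage 2: 17 mL/hr × 5.8 hr = 98.6 mL → 98.6 mL × 0.1626016 units/mL = 16.03252 units
Stage 3: 6.9 mL/hr × 1.1 hr = 7.59 mL → 7.59 mL × 0.1626016 units/mL = 1.234146 units
Total = 16.39024 + 16.03252 + 1.234146 = 33.65691 units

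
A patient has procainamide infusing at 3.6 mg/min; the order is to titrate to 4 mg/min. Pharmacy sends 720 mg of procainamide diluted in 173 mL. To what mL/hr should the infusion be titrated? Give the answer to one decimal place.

57.7 mL/hr

4 mg/min × 60 min/hr = 240 mg/hr
Concentration = 720 mg ÷ 173 mL = 4.16185 mg/mL
Rate = 240 mg/hr ÷ 4.16185 mg/mL = 57.66667 mL/hr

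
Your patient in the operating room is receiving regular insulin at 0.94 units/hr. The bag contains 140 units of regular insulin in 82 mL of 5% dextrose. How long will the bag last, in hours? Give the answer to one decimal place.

Concentration = 140 units ÷ 82 mL = 1.707317 units/mL
Rate = 0.94 units/hr ÷ 1.707317 units/mL = 0.5505714 mL/hr
Duration = 82 mL ÷ 0.5505714 mL/hr = 148.9362 hr

148.9 hours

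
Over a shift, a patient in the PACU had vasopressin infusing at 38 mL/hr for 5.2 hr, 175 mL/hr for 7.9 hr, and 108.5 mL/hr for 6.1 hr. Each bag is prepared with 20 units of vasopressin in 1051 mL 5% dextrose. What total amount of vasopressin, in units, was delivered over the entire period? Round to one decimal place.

Concentration = 20 units ÷ 1051 mL = 0.0190295 units/mL
Stage 1: 38 mL/hr × 5.2 hr = 197.6 mL → 197.6 mL × 0.0190295 units/mL = 3.760228 units
Stage 2: 175 mL/hr × 7.9 hr = 1382.5 mL → 1382.5 mL × 0.0190295 units/mL = 26.30828 units
Stage 3: 108.5 mL/hr × 6.1 hr = 661.85 mL → 661.85 mL × 0.0190295 units/mL = 12.59467 units
Total = 3.760228 + 26.30828 + 12.59467 = 42.66318 units

42.7 units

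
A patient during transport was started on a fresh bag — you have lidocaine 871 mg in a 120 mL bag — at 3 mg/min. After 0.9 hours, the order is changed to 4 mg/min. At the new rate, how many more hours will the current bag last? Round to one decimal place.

Initial rate:
3 mg/min × 60 min/hr = 180 mg/hr
Concentration = 871 mg ÷ 120 mL = 7.258333 mg/mL
Rate = 180 mg/hr ÷ 7.258333 mg/mL = 24.79908 mL/hr
Volume infused so far = 24.79908 mL/hr × 0.9 hr = 22.31917 mL
Volume remaining = 120 − 22.31917 = 97.68083 mL
New rate:
4 mg/min × 60 min/hr = 240 mg/hr
Rate = 240 mg/hr ÷ 7.258333 mg/mL = 33.06544 mL/hr
Time remaining = 97.68083 mL ÷ 33.06544 mL/hr = 2.954167 hr

3.0 hours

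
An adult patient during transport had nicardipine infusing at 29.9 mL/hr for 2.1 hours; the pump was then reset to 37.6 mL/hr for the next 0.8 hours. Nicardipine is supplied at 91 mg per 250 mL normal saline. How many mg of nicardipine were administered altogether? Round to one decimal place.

33.8 mg

Concentration = 91 mg ÷ 250 mL = 0.364 mg/mL
Stage 1: 29.9 mL/hr × 2.1 hr = 62.79 mL → 62.79 mL × 0.364 mg/mL = 22.85556 mg
Stage 2: 37.6 mL/hr × 0.8 hr = 30.08 mL → 30.08 mL × 0.364 mg/mL = 10.94912 mg
Total = 22.85556 + 10.94912 = 33.80468 mg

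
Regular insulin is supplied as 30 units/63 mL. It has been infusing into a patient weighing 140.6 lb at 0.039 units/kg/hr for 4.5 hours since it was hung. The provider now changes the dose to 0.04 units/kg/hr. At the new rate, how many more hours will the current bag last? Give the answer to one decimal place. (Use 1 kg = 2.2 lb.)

Initial rate:
Weight = 140.6 lb ÷ 2.2 lb/kg = 63.90909 kg
Dose = 0.039 units/kg/hr × 63.90909 kg = 2.492455 units/hr
Concentration = 30 units ÷ 63 mL = 0.4761905 units/mL
Rate = 2.492455 units/hr ÷ 0.4761905 units/mL = 5.234155 mL/hr
Volume infused so far = 5.234155 mL/hr × 4.5 hr = 23.5537 mL
Volume remaining = 63 − 23.5537 = 39.4463 mL
New rate:
Dose = 0.04 units/kg/hr × 63.90909 kg = 2.556364 units/hr
Rate = 2.556364 units/hr ÷ 0.4761905 units/mL = 5.368364 mL/hr
Time remaining = 39.4463 mL ÷ 5.368364 mL/hr = 7.34792 hr

7.3 hours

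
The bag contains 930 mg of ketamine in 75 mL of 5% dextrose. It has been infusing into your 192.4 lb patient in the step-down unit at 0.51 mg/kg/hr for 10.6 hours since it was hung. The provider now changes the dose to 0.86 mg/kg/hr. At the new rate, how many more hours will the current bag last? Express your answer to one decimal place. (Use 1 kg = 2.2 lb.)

6.1 hours

Initial rate:
Weight = 192.4 lb ÷ 2.2 lb/kg = 87.45455 kg
Dose = 0.51 mg/kg/hr × 87.45455 kg = 44.60182 mg/hr
Concentration = 930 mg ÷ 75 mL = 12.4 mg/mL
Rate = 44.60182 mg/hr ÷ 12.4 mg/mL = 3.596921 mL/hr
Volume infused so far = 3.596921 mL/hr × 10.6 hr = 38.12736 mL
Volume remaining = 75 − 38.12736 = 36.87264 mL
New rate:
Dose = 0.86 mg/kg/hr × 87.45455 kg = 75.21091 mg/hr
Rate = 75.21091 mg/hr ÷ 12.4 mg/mL = 6.065396 mL/hr
Time remaining = 36.87264 mL ÷ 6.065396 mL/hr = 6.079181 hr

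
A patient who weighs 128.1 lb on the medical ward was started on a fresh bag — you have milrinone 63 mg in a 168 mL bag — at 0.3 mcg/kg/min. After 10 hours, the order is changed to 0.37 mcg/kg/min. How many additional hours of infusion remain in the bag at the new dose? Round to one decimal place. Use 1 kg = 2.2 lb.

40.6 hours

Initial rate:
Weight = 128.1 lb ÷ 2.2 lb/kg = 58.22727 kg
Dose = 0.3 mcg/kg/min × 58.22727 kg = 17.46818 mcg/min
17.46818 mcg/min × 60 min/hr = 1048.091 mcg/hr
Concentration = 63 mg ÷ 168 mL = 0.375 mg/mL = 375 mcg/mL
Rate = 1048.091 mcg/hr ÷ 375 mcg/mL = 2.794909 mL/hr
Volume infused so far = 2.794909 mL/hr × 10 hr = 27.94909 mL
Volume remaining = 168 − 27.94909 = 140.0509 mL
New rate:
Dose = 0.37 mcg/kg/min × 58.22727 kg = 21.54409 mcg/min
21.54409 mcg/min × 60 min/hr = 1292.645 mcg/hr
Rate = 1292.645 mcg/hr ÷ 375 mcg/mL = 3.447055 mL/hr
Time remaining = 140.0509 mL ÷ 3.447055 mL/hr = 40.62915 hr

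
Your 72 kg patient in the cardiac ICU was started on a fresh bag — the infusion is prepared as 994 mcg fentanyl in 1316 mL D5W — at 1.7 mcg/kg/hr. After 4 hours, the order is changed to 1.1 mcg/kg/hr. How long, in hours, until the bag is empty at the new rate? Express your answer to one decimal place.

Initial rate:
Dose = 1.7 mcg/kg/hr × 72 kg = 122.4 mcg/hr
Concentration = 994 mcg ÷ 1316 mL = 0.7553191 mcg/mL
Rate = 122.4 mcg/hr ÷ 0.7553191 mcg/mL = 162.0507 mL/hr
Volume infused so far = 162.0507 mL/hr × 4 hr = 648.2028 mL
Volume remaining = 1316 − 648.2028 = 667.7972 mL
New rate:
Dose = 1.1 mcg/kg/hr × 72 kg = 79.2 mcg/hr
Rate = 79.2 mcg/hr ÷ 0.7553191 mcg/mL = 104.8563 mL/hr
Time remaining = 667.7972 mL ÷ 104.8563 mL/hr = 6.368687 hr

6.4 hours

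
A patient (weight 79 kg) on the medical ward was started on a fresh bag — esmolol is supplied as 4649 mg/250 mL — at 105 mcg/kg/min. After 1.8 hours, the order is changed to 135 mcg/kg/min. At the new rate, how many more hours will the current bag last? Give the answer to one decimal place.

Initial rate:
Dose = 105 mcg/kg/min × 79 kg = 8295 mcg/min
8295 mcg/min × 60 min/hr = 497700 mcg/hr
Concentration = 4649 mg ÷ 250 mL = 18.596 mg/mL = 18596 mcg/mL
Rate = 497700 mcg/hr ÷ 18596 mcg/mL = 26.76382 mL/hr
Volume infused so far = 26.76382 mL/hr × 1.8 hr = 48.17488 mL
Volume remaining = 250 − 48.17488 = 201.8251 mL
New rate:
Dose = 135 mcg/kg/min × 79 kg = 10665 mcg/min
10665 mcg/min × 60 min/hr = 639900 mcg/hr
Rate = 639900 mcg/hr ÷ 18596 mcg/mL = 34.41063 mL/hr
Time remaining = 201.8251 mL ÷ 34.41063 mL/hr = 5.865198 hr

5.9 hours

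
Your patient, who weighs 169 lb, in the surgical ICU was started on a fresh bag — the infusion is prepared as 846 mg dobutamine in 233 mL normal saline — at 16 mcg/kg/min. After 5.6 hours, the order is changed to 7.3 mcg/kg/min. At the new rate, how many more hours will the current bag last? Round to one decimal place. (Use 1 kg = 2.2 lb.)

Initial rate:
Weight = 169 lb ÷ 2.2 lb/kg = 76.81818 kg
Dose = 16 mcg/kg/min × 76.81818 kg = 1229.091 mcg/min
1229.091 mcg/min × 60 min/hr = 73745.45 mcg/hr
Concentration = 846 mg ÷ 233 mL = 3.630901 mg/mL = 3630.901 mcg/mL
Rate = 73745.45 mcg/hr ÷ 3630.901 mcg/mL = 20.31051 mL/hr
Volume infused so far = 20.31051 mL/hr × 5.6 hr = 113.7389 mL
Volume remaining = 233 − 113.7389 = 119.2611 mL
New rate:
Dose = 7.3 mcg/kg/min × 76.81818 kg = 560.7727 mcg/min
560.7727 mcg/min × 60 min/hr = 33646.36 mcg/hr
Rate = 33646.36 mcg/hr ÷ 3630.901 mcg/mL = 9.26667 mL/hr
Time remaining = 119.2611 mL ÷ 9.26667 mL/hr = 12.8699 hr

12.9 hours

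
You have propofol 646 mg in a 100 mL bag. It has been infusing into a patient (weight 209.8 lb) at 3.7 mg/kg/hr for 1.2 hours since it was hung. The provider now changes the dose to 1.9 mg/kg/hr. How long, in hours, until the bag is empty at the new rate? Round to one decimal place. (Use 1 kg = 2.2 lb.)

Initial rate:
Weight = 209.8 lb ÷ 2.2 lb/kg = 95.36364 kg
Dose = 3.7 mg/kg/hr × 95.36364 kg = 352.8455 mg/hr
Concentration = 646 mg ÷ 100 mL = 6.46 mg/mL
Rate = 352.8455 mg/hr ÷ 6.46 mg/mL = 54.62004 mL/hr
Volume infused so far = 54.62004 mL/hr × 1.2 hr = 65.54405 mL
Volume remaining = 100 − 65.54405 = 34.45595 mL
New rate:
Dose = 1.9 mg/kg/hr × 95.36364 kg = 181.1909 mg/hr
Rate = 181.1909 mg/hr ÷ 6.46 mg/mL = 28.04813 mL/hr
Time remaining = 34.45595 mL ÷ 28.04813 mL/hr = 1.228458 hr

1.2 hours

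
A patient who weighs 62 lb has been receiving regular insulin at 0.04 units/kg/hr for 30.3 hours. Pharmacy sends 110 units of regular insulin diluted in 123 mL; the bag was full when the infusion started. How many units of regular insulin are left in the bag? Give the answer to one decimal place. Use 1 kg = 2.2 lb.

Weight = 62 lb ÷ 2.2 lb/kg = 28.18182 kg
Dose = 0.04 units/kg/hr × 28.18182 kg = 1.127273 units/hr
Concentration = 110 units ÷ 123 mL = 0.8943089 units/mL
Rate = 1.127273 units/hr ÷ 0.8943089 units/mL = 1.260496 mL/hr
Volume infused = 1.260496 mL/hr × 30.3 hr = 38.19302 mL
Volume remaining = 123 − 38.19302 = 84.80698 mL
Drug remaining = 84.80698 mL × 0.8943089 units/mL = 75.84364 units

75.8 units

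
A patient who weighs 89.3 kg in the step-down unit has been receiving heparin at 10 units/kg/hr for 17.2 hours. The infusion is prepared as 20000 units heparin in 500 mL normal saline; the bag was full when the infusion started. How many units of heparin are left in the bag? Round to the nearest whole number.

4640 units

Dose = 10 units/kg/hr × 89.3 kg = 893 units/hr
Concentration = 20000 units ÷ 500 mL = 40 units/mL
Rate = 893 units/hr ÷ 40 units/mL = 22.325 mL/hr
Volume infused = 22.325 mL/hr × 17.2 hr = 383.99 mL
Volume remaining = 500 − 383.99 = 116.01 mL
Drug remaining = 116.01 mL × 40 units/mL = 4640.4 units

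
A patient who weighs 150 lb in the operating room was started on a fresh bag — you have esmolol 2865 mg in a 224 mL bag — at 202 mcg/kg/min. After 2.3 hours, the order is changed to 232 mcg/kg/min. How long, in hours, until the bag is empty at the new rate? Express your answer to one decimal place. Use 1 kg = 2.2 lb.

Initial rate:
Weight = 150 lb ÷ 2.2 lb/kg = 68.18182 kg
Dose = 202 mcg/kg/min × 68.18182 kg = 13772.73 mcg/min
13772.73 mcg/min × 60 min/hr = 826363.6 mcg/hr
Concentration = 2865 mg ÷ 224 mL = 12.79018 mg/mL = 12790.18 mcg/mL
Rate = 826363.6 mcg/hr ÷ 12790.18 mcg/mL = 64.60923 mL/hr
Volume infused so far = 64.60923 mL/hr × 2.3 hr = 148.6012 mL
Volume remaining = 224 − 148.6012 = 75.39876 mL
New rate:
Dose = 232 mcg/kg/min × 68.18182 kg = 15818.18 mcg/min
15818.18 mcg/min × 60 min/hr = 949090.9 mcg/hr
Rate = 949090.9 mcg/hr ÷ 12790.18 mcg/mL = 74.20466 mL/hr
Time remaining = 75.39876 mL ÷ 74.20466 mL/hr = 1.016092 hr

1.0 hours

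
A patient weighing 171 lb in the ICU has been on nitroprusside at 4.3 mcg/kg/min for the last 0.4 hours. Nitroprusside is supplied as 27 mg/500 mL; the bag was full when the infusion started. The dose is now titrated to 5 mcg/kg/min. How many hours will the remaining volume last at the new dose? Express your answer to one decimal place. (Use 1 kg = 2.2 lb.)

Initial rate:
Weight = 171 lb ÷ 2.2 lb/kg = 77.72727 kg
Dose = 4.3 mcg/kg/min × 77.72727 kg = 334.2273 mcg/min
334.2273 mcg/min × 60 min/hr = 20053.64 mcg/hr
Concentration = 27 mg ÷ 500 mL = 0.054 mg/mL = 54 mcg/mL
Rate = 20053.64 mcg/hr ÷ 54 mcg/mL = 371.3636 mL/hr
Volume infused so far = 371.3636 mL/hr × 0.4 hr = 148.5455 mL
Volume remaining = 500 − 148.5455 = 351.4545 mL
New rate:
Dose = 5 mcg/kg/min × 77.72727 kg = 388.6364 mcg/min
388.6364 mcg/min × 60 min/hr = 23318.18 mcg/hr
Rate = 23318.18 mcg/hr ÷ 54 mcg/mL = 431.8182 mL/hr
Time remaining = 351.4545 mL ÷ 431.8182 mL/hr = 0.8138947 hr

0.8 hours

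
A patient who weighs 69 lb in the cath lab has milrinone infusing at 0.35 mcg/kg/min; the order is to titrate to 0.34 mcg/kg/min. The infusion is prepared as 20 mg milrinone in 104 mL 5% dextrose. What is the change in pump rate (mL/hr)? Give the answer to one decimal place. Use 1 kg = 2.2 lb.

0.1 mL/hr

At the current dose:
Weight = 69 lb ÷ 2.2 lb/kg = 31.36364 kg
Dose = 0.35 mcg/kg/min × 31.36364 kg = 10.97727 mcg/min
10.97727 mcg/min × 60 min/hr = 658.6364 mcg/hr
Concentration = 20 mg ÷ 104 mL = 0.1923077 mg/mL = 192.3077 mcg/mL
Rate = 658.6364 mcg/hr ÷ 192.3077 mcg/mL = 3.424909 mL/hr
At the new dose:
Dose = 0.34 mcg/kg/min × 31.36364 kg = 10.66364 mcg/min
10.66364 mcg/min × 60 min/hr = 639.8182 mcg/hr
Rate = 639.8182 mcg/hr ÷ 192.3077 mcg/mL = 3.327055 mL/hr
Change = 3.327055 − 3.424909 = -0.09785455 mL/hr → 0.09785455 mL/hr decrease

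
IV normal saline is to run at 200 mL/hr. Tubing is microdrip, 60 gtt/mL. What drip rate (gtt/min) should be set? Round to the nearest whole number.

200 mL/hr ÷ 60 min/hr = 3.333333 mL/min
3.333333 mL/min × 60 gtt/mL = 200 gtt/min

200 gtt/min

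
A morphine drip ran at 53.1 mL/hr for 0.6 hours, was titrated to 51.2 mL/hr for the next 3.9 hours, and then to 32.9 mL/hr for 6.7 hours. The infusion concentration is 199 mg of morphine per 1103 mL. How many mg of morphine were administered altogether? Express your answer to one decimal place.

81.5 mg

Concentration = 199 mg ÷ 1103 mL = 0.180417 mg/mL
Stage 1: 53.1 mL/hr × 0.6 hr = 31.86 mL → 31.86 mL × 0.180417 mg/mL = 5.748087 mg
Stage 2: 51.2 mL/hr × 3.9 hr = 199.68 mL → 199.68 mL × 0.180417 mg/mL = 36.02568 mg
Stage 3: 32.9 mL/hr × 6.7 hr = 220.43 mL → 220.43 mL × 0.180417 mg/mL = 39.76933 mg
Total = 5.748087 + 36.02568 + 39.76933 = 81.54309 mg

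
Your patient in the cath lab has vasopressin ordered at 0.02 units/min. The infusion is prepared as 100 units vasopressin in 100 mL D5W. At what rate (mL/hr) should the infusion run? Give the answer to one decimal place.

0.02 units/min × 60 min/hr = 1.2 units/hr
Concentration = 100 units ÷ 100 mL = 1 units/mL
Rate = 1.2 units/hr ÷ 1 units/mL = 1.2 mL/hr

1.2 mL/hr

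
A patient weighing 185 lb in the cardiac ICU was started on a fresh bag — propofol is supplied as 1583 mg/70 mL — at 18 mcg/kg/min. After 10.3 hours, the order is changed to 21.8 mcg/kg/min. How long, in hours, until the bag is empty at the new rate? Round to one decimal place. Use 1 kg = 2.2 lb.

Initial rate:
Weight = 185 lb ÷ 2.2 lb/kg = 84.09091 kg
Dose = 18 mcg/kg/min × 84.09091 kg = 1513.636 mcg/min
1513.636 mcg/min × 60 min/hr = 90818.18 mcg/hr
Concentration = 1583 mg ÷ 70 mL = 22.61429 mg/mL = 22614.29 mcg/mL
Rate = 90818.18 mcg/hr ÷ 22614.29 mcg/mL = 4.015965 mL/hr
Volume infused so far = 4.015965 mL/hr × 10.3 hr = 41.36444 mL
Volume remaining = 70 − 41.36444 = 28.63556 mL
New rate:
Dose = 21.8 mcg/kg/min × 84.09091 kg = 1833.182 mcg/min
1833.182 mcg/min × 60 min/hr = 109990.9 mcg/hr
Rate = 109990.9 mcg/hr ÷ 22614.29 mcg/mL = 4.86378 mL/hr
Time remaining = 28.63556 mL ÷ 4.86378 mL/hr = 5.887511 hr

5.9 hours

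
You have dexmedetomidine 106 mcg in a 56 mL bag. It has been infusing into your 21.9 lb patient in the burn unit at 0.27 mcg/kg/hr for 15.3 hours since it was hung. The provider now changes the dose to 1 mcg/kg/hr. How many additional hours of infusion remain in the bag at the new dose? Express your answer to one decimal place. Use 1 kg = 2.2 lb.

Initial rate:
Weight = 21.9 lb ÷ 2.2 lb/kg = 9.954545 kg
Dose = 0.27 mcg/kg/hr × 9.954545 kg = 2.687727 mcg/hr
Concentration = 106 mcg ÷ 56 mL = 1.892857 mcg/mL
Rate = 2.687727 mcg/hr ÷ 1.892857 mcg/mL = 1.419931 mL/hr
Volume infused so far = 1.419931 mL/hr × 15.3 hr = 21.72495 mL
Volume remaining = 56 − 21.72495 = 34.27505 mL
New rate:
Dose = 1 mcg/kg/hr × 9.954545 kg = 9.954545 mcg/hr
Rate = 9.954545 mcg/hr ÷ 1.892857 mcg/mL = 5.259005 mL/hr
Time remaining = 34.27505 mL ÷ 5.259005 mL/hr = 6.517402 hr

6.5 hours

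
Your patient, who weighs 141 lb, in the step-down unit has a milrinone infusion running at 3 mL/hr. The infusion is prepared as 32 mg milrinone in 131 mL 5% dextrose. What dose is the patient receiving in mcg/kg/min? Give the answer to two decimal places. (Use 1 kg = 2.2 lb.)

Weight = 141 lb ÷ 2.2 lb/kg = 64.09091 kg
Concentration = 32 mg ÷ 131 mL = 0.2442748 mg/mL = 244.2748 mcg/mL
Drug rate = 3 mL/hr × 244.2748 mcg/mL = 732.8244 mcg/hr
732.8244 mcg/hr ÷ 60 min/hr = 12.21374 mcg/min
12.21374 mcg/min ÷ 64.09091 kg = 0.190569 mcg/kg/min

0.19 mcg/kg/min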